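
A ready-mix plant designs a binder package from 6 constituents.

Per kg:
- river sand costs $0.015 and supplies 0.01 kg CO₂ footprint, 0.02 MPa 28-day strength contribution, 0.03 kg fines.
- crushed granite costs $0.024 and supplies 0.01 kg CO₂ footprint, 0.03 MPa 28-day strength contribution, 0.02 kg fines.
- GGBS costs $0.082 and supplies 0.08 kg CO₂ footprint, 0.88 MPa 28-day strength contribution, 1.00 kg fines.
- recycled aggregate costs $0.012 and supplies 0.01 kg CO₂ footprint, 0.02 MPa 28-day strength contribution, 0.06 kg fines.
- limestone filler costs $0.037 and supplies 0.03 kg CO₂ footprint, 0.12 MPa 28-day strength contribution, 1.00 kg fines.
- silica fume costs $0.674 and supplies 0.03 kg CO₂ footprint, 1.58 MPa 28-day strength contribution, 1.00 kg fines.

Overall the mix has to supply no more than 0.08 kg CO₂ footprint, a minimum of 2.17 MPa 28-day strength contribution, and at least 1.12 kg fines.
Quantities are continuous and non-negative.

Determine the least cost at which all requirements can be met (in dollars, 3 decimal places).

Let x1 = kg of river sand, x2 = kg of crushed granite, x3 = kg of GGBS, x4 = kg of recycled aggregate, x5 = kg of limestone filler, x6 = kg of silica fume.
min 0.015x1 + 0.024x2 + 0.082x3 + 0.012x4 + 0.037x5 + 0.674x6 subject to:
  0.01x1 + 0.01x2 + 0.08x3 + 0.01x4 + 0.03x5 + 0.03x6 ≤ 0.08   (CO₂ footprint)
  0.02x1 + 0.03x2 + 0.88x3 + 0.02x4 + 0.12x5 + 1.58x6 ≥ 2.17   (28-day strength contribution)
  0.03x1 + 0.02x2 + 1x3 + 0.06x4 + 1x5 + 1x6 ≥ 1.12   (fines)
  x1, x2, x3, x4, x5, x6 ≥ 0.
The minimum-cost mix takes nothing from river sand, crushed granite, recycled aggregate, limestone filler — only GGBS, silica fume. The CO₂ footprint and 28-day strength contribution requirements are met with equality.
Optimal quantities: GGBS = 0.613 kg, silica fume = 1.032 kg.
Hence cost = 0.082·0.613 + 0.674·1.032 = $0.74583.

$0.746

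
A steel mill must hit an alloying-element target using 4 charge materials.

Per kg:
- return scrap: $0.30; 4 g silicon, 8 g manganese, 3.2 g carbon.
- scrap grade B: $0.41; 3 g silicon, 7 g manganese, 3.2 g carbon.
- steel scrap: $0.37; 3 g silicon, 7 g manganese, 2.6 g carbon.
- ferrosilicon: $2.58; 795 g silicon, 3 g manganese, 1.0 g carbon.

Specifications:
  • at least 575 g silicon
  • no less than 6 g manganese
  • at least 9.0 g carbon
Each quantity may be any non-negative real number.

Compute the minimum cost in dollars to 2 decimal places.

$2.61

This is a linear program. Let x1 = kg of return scrap, x2 = kg of scrap grade B, x3 = kg of steel scrap, x4 = kg of ferrosilicon.
Minimize 0.3x1 + 0.41x2 + 0.37x3 + 2.58x4 subject to:
  4x1 + 3x2 + 3x3 + 795x4 ≥ 575   (silicon)
  8x1 + 7x2 + 7x3 + 3x4 ≥ 6   (manganese)
  3.2x1 + 3.2x2 + 2.6x3 + 1x4 ≥ 9   (carbon)
  x1, x2, x3, x4 ≥ 0.
At the optimum only return scrap, ferrosilicon are positive (scrap grade B, steel scrap = 0). Binding constraints: silicon and carbon.
Solving gives x1 = 2.591, x4 = 0.7102.
Objective = 0.3·2.591 + 2.58·0.7102 = 2.6096.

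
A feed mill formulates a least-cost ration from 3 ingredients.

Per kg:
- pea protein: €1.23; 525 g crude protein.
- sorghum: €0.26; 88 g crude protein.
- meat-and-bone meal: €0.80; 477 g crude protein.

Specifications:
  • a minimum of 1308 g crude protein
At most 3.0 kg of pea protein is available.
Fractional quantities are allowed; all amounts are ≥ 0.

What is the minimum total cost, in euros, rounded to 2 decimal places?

Let x1 = kg of pea protein, x2 = kg of sorghum, x3 = kg of meat-and-bone meal.
min 1.23x1 + 0.26x2 + 0.8x3 with:
  525x1 + 88x2 + 477x3 ≥ 1308   (crude protein)
  x1 ≤ 3
  x1, x2, x3 ≥ 0.
At the optimum only meat-and-bone meal is positive (pea protein, sorghum = 0). There the crude protein constraint is tight.
Optimal quantities: meat-and-bone meal = 2.742 kg.
Objective = 0.8·2.742 = 2.1936.

€2.19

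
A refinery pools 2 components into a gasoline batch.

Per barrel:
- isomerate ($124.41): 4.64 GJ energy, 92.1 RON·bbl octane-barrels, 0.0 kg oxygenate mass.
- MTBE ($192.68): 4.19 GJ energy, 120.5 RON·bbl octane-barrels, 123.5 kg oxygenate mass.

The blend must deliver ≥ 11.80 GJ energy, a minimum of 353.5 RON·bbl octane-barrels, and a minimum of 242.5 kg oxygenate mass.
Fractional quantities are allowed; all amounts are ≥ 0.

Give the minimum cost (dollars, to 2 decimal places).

$536.24

Treat it as an LP. Let x1 = barrels of isomerate, x2 = barrels of MTBE.
Minimise 124.41x1 + 192.68x2 s.t.:
  4.64x1 + 4.19x2 ≥ 11.8   (energy)
  92.1x1 + 120.5x2 ≥ 353.5   (octane-barrels)
  123.5x2 ≥ 242.5   (oxygenate mass)
  x1, x2 ≥ 0.
Both inputs are positive at the optimum. The octane-barrels and oxygenate mass requirements are met with equality.
Solving gives x1 = 1.26917, x2 = 1.96356.
Total cost: 124.41·1.26917 + 192.68·1.96356 = 536.2362.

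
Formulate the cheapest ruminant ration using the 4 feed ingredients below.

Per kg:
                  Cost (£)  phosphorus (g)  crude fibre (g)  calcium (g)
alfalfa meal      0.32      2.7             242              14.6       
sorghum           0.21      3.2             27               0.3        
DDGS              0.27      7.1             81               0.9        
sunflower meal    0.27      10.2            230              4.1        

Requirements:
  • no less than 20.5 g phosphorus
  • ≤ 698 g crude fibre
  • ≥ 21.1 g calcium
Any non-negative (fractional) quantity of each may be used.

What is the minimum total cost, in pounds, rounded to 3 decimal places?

£0.779

This is a linear program. Let x1 = kg of alfalfa meal, x2 = kg of sorghum, x3 = kg of DDGS, x4 = kg of sunflower meal.
min 0.32x1 + 0.21x2 + 0.27x3 + 0.27x4 subject to:
  2.7x1 + 3.2x2 + 7.1x3 + 10.2x4 ≥ 20.5   (phosphorus)
  242x1 + 27x2 + 81x3 + 230x4 ≤ 698   (crude fibre)
  14.6x1 + 0.3x2 + 0.9x3 + 4.1x4 ≥ 21.1   (calcium)
  x1, x2, x3, x4 ≥ 0.
The optimal basis is {alfalfa meal, sunflower meal}; sorghum, DDGS drop out. Binding constraints: phosphorus and calcium.
So alfalfa meal = 0.9515 kg, sunflower meal = 1.758 kg.
Cost = 0.32·0.9515 + 0.27·1.758 = 0.77914.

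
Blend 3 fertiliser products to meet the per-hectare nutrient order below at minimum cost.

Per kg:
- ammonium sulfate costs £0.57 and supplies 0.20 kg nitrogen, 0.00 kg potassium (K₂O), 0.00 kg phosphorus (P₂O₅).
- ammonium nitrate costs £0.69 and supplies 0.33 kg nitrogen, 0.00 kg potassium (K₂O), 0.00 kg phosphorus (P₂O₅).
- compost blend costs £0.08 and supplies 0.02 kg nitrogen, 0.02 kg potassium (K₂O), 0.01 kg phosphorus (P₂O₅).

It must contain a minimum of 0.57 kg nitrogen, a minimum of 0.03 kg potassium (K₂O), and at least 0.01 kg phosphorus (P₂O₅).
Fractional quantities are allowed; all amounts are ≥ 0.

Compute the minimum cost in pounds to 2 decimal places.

£1.25

Treat it as an LP. Let x1 = kg of ammonium sulfate, x2 = kg of ammonium nitrate, x3 = kg of compost blend.
Minimize 0.57x1 + 0.69x2 + 0.08x3 s.t.:
  0.2x1 + 0.33x2 + 0.02x3 ≥ 0.57   (nitrogen)
  0.02x3 ≥ 0.03   (potassium (K₂O))
  0.01x3 ≥ 0.01   (phosphorus (P₂O₅))
  x1, x2, x3 ≥ 0.
The minimum-cost mix takes nothing from ammonium sulfate — only ammonium nitrate, compost blend. There the nitrogen and potassium (K₂O) constraints are tight.
So ammonium nitrate = 1.636 kg, compost blend = 1.5 kg.
Objective = 0.69·1.636 + 0.08·1.5 = 1.2488.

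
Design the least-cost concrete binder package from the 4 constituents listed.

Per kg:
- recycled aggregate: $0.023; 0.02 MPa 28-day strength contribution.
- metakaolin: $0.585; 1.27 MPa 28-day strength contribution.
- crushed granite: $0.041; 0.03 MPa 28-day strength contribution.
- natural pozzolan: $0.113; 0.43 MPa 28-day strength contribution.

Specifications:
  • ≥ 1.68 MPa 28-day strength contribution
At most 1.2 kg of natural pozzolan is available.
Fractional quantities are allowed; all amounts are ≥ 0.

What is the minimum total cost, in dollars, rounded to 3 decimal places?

$0.672

Let x1 = kg of recycled aggregate, x2 = kg of metakaolin, x3 = kg of crushed granite, x4 = kg of natural pozzolan.
Minimise 0.023x1 + 0.585x2 + 0.041x3 + 0.113x4 s.t.:
  0.02x1 + 1.27x2 + 0.03x3 + 0.43x4 ≥ 1.68   (28-day strength contribution)
  x4 ≤ 1.2
  x1, x2, x3, x4 ≥ 0.
The minimum-cost mix takes nothing from recycled aggregate, crushed granite — only metakaolin, natural pozzolan. Binding constraints: 28-day strength contribution and the natural pozzolan cap.
Optimal quantities: metakaolin = 0.9165 kg, natural pozzolan = 1.2 kg.
Cost = 0.585·0.9165 + 0.113·1.2 = 0.67175.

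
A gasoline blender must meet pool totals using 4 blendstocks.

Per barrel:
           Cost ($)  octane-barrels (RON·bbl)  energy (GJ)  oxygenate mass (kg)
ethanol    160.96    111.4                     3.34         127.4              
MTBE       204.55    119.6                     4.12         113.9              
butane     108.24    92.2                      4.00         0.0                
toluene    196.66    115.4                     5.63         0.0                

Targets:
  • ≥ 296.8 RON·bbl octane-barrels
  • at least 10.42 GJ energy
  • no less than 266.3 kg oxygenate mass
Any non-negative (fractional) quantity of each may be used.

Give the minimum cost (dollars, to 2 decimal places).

Let x1 = barrels of ethanol, x2 = barrels of MTBE, x3 = barrels of butane, x4 = barrels of toluene.
min 160.96x1 + 204.55x2 + 108.24x3 + 196.66x4 subject to:
  111.4x1 + 119.6x2 + 92.2x3 + 115.4x4 ≥ 296.8   (octane-barrels)
  3.34x1 + 4.12x2 + 4x3 + 5.63x4 ≥ 10.42   (energy)
  127.4x1 + 113.9x2 ≥ 266.3   (oxygenate mass)
  x1, x2, x3, x4 ≥ 0.
The cheapest feasible vertex uses only ethanol, butane; MTBE, toluene are not used. There the energy and oxygenate mass constraints are tight.
So ethanol = 2.0903 barrels, butane = 0.85963 barrels.
Total cost: 160.96·2.0903 + 108.24·0.85963 = 429.5010.

$429.50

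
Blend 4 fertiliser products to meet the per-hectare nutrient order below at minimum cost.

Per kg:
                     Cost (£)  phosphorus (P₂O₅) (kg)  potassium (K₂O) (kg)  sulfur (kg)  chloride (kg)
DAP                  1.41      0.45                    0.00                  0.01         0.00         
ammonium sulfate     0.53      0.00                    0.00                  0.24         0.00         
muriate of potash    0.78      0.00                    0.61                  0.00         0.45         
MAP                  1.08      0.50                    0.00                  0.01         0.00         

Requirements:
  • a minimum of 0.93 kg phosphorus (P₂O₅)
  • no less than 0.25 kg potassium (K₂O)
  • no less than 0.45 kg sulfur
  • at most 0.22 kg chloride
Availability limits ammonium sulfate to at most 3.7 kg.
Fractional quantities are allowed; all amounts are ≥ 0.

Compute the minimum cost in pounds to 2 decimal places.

Let x1 = kg of DAP, x2 = kg of ammonium sulfate, x3 = kg of muriate of potash, x4 = kg of MAP.
min 1.41x1 + 0.53x2 + 0.78x3 + 1.08x4 with:
  0.45x1 + 0.5x4 ≥ 0.93   (phosphorus (P₂O₅))
  0.61x3 ≥ 0.25   (potassium (K₂O))
  0.01x1 + 0.24x2 + 0.01x4 ≥ 0.45   (sulfur)
  0.45x3 ≤ 0.22   (chloride)
  x2 ≤ 3.7
  x1, x2, x3, x4 ≥ 0.
The optimal basis is {ammonium sulfate, muriate of potash, MAP}; DAP drops out. There the phosphorus (P₂O₅), potassium (K₂O), sulfur constraints are tight.
So ammonium sulfate = 1.798 kg, muriate of potash = 0.4098 kg, MAP = 1.86 kg.
Objective = 0.53·1.798 + 0.78·0.4098 + 1.08·1.86 = 3.2814.

£3.28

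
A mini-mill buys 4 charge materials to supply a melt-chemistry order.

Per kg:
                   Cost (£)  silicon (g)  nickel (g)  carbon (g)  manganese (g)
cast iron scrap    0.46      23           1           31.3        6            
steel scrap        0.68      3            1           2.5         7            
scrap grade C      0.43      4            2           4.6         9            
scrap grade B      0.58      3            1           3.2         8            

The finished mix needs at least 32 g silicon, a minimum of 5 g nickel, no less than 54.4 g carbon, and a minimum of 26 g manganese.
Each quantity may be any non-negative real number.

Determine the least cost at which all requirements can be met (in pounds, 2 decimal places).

£1.49

Treat it as an LP. Let x1 = kg of cast iron scrap, x2 = kg of steel scrap, x3 = kg of scrap grade C, x4 = kg of scrap grade B.
Minimise 0.46x1 + 0.68x2 + 0.43x3 + 0.58x4 subject to:
  23x1 + 3x2 + 4x3 + 3x4 ≥ 32   (silicon)
  1x1 + 1x2 + 2x3 + 1x4 ≥ 5   (nickel)
  31.3x1 + 2.5x2 + 4.6x3 + 3.2x4 ≥ 54.4   (carbon)
  6x1 + 7x2 + 9x3 + 8x4 ≥ 26   (manganese)
  x1, x2, x3, x4 ≥ 0.
At the optimum only cast iron scrap, scrap grade C are positive (steel scrap, scrap grade B = 0). The carbon and manganese requirements are met with equality.
Solving gives x1 = 1.456, x3 = 1.918.
Objective = 0.46·1.456 + 0.43·1.918 = 1.4945.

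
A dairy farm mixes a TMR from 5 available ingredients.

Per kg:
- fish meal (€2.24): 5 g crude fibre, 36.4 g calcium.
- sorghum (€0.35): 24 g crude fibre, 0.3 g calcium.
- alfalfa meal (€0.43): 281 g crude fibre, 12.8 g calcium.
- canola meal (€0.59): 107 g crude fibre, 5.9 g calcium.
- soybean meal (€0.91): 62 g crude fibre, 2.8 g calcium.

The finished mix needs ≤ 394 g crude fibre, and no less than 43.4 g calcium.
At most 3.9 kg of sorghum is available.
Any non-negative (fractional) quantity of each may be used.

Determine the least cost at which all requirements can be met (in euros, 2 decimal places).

€2.17

Let x1 = kg of fish meal, x2 = kg of sorghum, x3 = kg of alfalfa meal, x4 = kg of canola meal, x5 = kg of soybean meal.
Minimise 2.24x1 + 0.35x2 + 0.43x3 + 0.59x4 + 0.91x5 s.t.:
  5x1 + 24x2 + 281x3 + 107x4 + 62x5 ≤ 394   (crude fibre)
  36.4x1 + 0.3x2 + 12.8x3 + 5.9x4 + 2.8x5 ≥ 43.4   (calcium)
  x2 ≤ 3.9
  x1, x2, x3, x4, x5 ≥ 0.
The cheapest feasible vertex uses only fish meal, alfalfa meal; sorghum, canola meal, soybean meal are not used. The crude fibre and calcium requirements are met with equality.
Solving gives x1 = 0.7037, x3 = 1.39.
Total cost: 2.24·0.7037 + 0.43·1.39 = 2.1740.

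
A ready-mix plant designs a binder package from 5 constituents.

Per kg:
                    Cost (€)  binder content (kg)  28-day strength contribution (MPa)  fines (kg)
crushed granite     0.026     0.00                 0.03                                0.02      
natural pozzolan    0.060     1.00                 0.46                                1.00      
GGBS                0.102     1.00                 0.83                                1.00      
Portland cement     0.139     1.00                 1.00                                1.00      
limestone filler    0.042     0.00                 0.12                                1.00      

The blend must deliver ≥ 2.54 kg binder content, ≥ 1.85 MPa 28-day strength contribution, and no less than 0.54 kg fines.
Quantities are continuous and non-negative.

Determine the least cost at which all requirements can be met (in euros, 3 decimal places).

Treat it as an LP. Let x1 = kg of crushed granite, x2 = kg of natural pozzolan, x3 = kg of GGBS, x4 = kg of Portland cement, x5 = kg of limestone filler.
Minimize 0.026x1 + 0.06x2 + 0.102x3 + 0.139x4 + 0.042x5 s.t.:
  1x2 + 1x3 + 1x4 ≥ 2.54   (binder content)
  0.03x1 + 0.46x2 + 0.83x3 + 1x4 + 0.12x5 ≥ 1.85   (28-day strength contribution)
  0.02x1 + 1x2 + 1x3 + 1x4 + 1x5 ≥ 0.54   (fines)
  x1, x2, x3, x4, x5 ≥ 0.
The minimum-cost mix takes nothing from crushed granite, Portland cement, limestone filler — only natural pozzolan, GGBS. There the binder content and 28-day strength contribution constraints are tight.
So natural pozzolan = 0.6978 kg, GGBS = 1.842 kg.
Hence cost = 0.06·0.6978 + 0.102·1.842 = €0.22975.

€0.230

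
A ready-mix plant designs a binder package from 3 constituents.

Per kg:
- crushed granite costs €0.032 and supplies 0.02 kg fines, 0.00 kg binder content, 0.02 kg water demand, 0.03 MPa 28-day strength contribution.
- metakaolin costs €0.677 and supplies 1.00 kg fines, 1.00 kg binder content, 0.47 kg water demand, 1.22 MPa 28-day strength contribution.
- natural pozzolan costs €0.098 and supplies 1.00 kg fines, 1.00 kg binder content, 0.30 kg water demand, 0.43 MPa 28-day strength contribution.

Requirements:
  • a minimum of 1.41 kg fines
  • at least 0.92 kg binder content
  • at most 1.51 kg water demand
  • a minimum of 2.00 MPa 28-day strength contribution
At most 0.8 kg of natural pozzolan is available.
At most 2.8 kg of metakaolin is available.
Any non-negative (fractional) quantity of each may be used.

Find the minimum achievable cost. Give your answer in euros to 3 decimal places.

Set it up as a linear program. Let x1 = kg of crushed granite, x2 = kg of metakaolin, x3 = kg of natural pozzolan.
Minimise 0.032x1 + 0.677x2 + 0.098x3 subject to:
  0.02x1 + 1x2 + 1x3 ≥ 1.41   (fines)
  1x2 + 1x3 ≥ 0.92   (binder content)
  0.02x1 + 0.47x2 + 0.3x3 ≤ 1.51   (water demand)
  0.03x1 + 1.22x2 + 0.43x3 ≥ 2   (28-day strength contribution)
  x3 ≤ 0.8
  x2 ≤ 2.8
  x1, x2, x3 ≥ 0.
The minimum-cost mix takes nothing from crushed granite — only metakaolin, natural pozzolan. Binding constraints: 28-day strength contribution and the natural pozzolan cap.
So metakaolin = 1.357 kg, natural pozzolan = 0.8 kg.
Total cost: 0.677·1.357 + 0.098·0.8 = 0.99709.

€0.997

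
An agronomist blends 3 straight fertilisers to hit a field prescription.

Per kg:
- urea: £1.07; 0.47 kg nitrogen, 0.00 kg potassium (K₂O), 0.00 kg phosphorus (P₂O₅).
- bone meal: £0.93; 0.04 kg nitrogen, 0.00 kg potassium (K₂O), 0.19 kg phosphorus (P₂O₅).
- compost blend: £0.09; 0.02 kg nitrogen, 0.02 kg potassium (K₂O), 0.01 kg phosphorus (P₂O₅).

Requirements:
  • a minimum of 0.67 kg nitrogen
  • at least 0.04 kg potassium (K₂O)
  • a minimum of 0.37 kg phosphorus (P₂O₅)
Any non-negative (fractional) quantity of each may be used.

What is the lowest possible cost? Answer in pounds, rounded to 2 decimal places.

Set it up as a linear program. Let x1 = kg of urea, x2 = kg of bone meal, x3 = kg of compost blend.
min 1.07x1 + 0.93x2 + 0.09x3 s.t.:
  0.47x1 + 0.04x2 + 0.02x3 ≥ 0.67   (nitrogen)
  0.02x3 ≥ 0.04   (potassium (K₂O))
  0.19x2 + 0.01x3 ≥ 0.37   (phosphorus (P₂O₅))
  x1, x2, x3 ≥ 0.
The optimal mix uses every input. The nitrogen, potassium (K₂O), phosphorus (P₂O₅) requirements are met with equality.
Optimal quantities: urea = 1.184 kg, bone meal = 1.842 kg, compost blend = 2 kg.
Cost = 1.07·1.184 + 0.93·1.842 + 0.09·2 = 3.1599.

£3.16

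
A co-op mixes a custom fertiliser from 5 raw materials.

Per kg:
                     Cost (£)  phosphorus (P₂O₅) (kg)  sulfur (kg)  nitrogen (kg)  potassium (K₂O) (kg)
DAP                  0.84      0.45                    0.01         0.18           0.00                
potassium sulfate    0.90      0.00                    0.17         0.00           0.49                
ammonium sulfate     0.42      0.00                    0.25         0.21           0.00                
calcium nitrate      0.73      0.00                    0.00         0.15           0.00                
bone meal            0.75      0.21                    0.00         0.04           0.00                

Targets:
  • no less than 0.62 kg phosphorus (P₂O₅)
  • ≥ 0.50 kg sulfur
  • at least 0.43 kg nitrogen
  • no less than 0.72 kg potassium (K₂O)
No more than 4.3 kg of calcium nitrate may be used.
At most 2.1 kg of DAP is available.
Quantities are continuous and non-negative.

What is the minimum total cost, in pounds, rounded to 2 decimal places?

This is a linear program. Let x1 = kg of DAP, x2 = kg of potassium sulfate, x3 = kg of ammonium sulfate, x4 = kg of calcium nitrate, x5 = kg of bone meal.
Minimize 0.84x1 + 0.9x2 + 0.42x3 + 0.73x4 + 0.75x5 subject to:
  0.45x1 + 0.21x5 ≥ 0.62   (phosphorus (P₂O₅))
  0.01x1 + 0.17x2 + 0.25x3 ≥ 0.5   (sulfur)
  0.18x1 + 0.21x3 + 0.15x4 + 0.04x5 ≥ 0.43   (nitrogen)
  0.49x2 ≥ 0.72   (potassium (K₂O))
  x4 ≤ 4.3
  x1 ≤ 2.1
  x1, x2, x3, x4, x5 ≥ 0.
The optimal basis is {DAP, potassium sulfate, ammonium sulfate}; calcium nitrate, bone meal drop out. There the phosphorus (P₂O₅), sulfur, potassium (K₂O) constraints are tight.
Optimal quantities: DAP = 1.378 kg, potassium sulfate = 1.469 kg, ammonium sulfate = 0.9457 kg.
Hence cost = 0.84·1.378 + 0.9·1.469 + 0.42·0.9457 = £2.8768.

£2.88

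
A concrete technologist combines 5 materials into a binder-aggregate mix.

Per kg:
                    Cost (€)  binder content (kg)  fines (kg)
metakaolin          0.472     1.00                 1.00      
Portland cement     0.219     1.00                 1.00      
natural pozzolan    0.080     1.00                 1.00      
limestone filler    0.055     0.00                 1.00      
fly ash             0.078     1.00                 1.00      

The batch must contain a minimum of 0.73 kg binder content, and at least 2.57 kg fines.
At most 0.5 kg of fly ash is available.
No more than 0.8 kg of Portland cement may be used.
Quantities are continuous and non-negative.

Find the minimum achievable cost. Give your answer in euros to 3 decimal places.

€0.159

Treat it as an LP. Let x1 = kg of metakaolin, x2 = kg of Portland cement, x3 = kg of natural pozzolan, x4 = kg of limestone filler, x5 = kg of fly ash.
Minimise 0.472x1 + 0.219x2 + 0.08x3 + 0.055x4 + 0.078x5 s.t.:
  1x1 + 1x2 + 1x3 + 1x5 ≥ 0.73   (binder content)
  1x1 + 1x2 + 1x3 + 1x4 + 1x5 ≥ 2.57   (fines)
  x5 ≤ 0.5
  x2 ≤ 0.8
  x1, x2, x3, x4, x5 ≥ 0.
At the optimum only natural pozzolan, limestone filler, fly ash are positive (metakaolin, Portland cement = 0). Binding constraints: binder content, fines, the fly ash cap.
Solving gives x3 = 0.23, x4 = 1.84, x5 = 0.5.
Total cost: 0.08·0.23 + 0.055·1.84 + 0.078·0.5 = 0.15860.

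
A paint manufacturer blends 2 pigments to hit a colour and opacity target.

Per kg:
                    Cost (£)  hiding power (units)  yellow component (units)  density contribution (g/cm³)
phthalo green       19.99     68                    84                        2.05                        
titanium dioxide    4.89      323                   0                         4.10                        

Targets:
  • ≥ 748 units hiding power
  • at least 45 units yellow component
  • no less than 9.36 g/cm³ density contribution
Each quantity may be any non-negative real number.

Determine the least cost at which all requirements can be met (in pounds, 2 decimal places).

£21.48

This is a linear program. Let x1 = kg of phthalo green, x2 = kg of titanium dioxide.
Minimize 19.99x1 + 4.89x2 s.t.:
  68x1 + 323x2 ≥ 748   (hiding power)
  84x1 ≥ 45   (yellow component)
  2.05x1 + 4.1x2 ≥ 9.36   (density contribution)
  x1, x2 ≥ 0.
Both inputs are positive at the optimum. The hiding power and yellow component requirements are met with equality.
So phthalo green = 0.5357 kg, titanium dioxide = 2.203 kg.
Cost = 19.99·0.5357 + 4.89·2.203 = 21.4813.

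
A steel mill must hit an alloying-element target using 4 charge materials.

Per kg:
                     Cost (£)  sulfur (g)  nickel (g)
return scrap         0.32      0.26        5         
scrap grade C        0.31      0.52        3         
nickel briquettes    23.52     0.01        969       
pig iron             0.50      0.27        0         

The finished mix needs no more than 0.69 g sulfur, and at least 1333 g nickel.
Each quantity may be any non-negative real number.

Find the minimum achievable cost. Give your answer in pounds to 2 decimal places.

£32.36

Let x1 = kg of return scrap, x2 = kg of scrap grade C, x3 = kg of nickel briquettes, x4 = kg of pig iron.
min 0.32x1 + 0.31x2 + 23.52x3 + 0.5x4 with:
  0.26x1 + 0.52x2 + 0.01x3 + 0.27x4 ≤ 0.69   (sulfur)
  5x1 + 3x2 + 969x3 ≥ 1333   (nickel)
  x1, x2, x3, x4 ≥ 0.
The optimal basis is {nickel briquettes}; return scrap, scrap grade C, pig iron drop out. The nickel requirement is met with equality.
Optimal quantities: nickel briquettes = 1.376 kg.
Objective = 23.52·1.376 = 32.3635.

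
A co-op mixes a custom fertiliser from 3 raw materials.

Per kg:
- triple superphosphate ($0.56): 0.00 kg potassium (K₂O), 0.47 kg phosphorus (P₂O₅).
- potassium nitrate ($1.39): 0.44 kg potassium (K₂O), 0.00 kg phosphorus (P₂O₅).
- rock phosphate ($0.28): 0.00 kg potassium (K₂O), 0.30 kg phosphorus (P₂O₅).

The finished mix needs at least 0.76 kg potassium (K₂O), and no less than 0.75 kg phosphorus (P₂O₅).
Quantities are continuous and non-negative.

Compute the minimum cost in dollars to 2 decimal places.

Treat it as an LP. Let x1 = kg of triple superphosphate, x2 = kg of potassium nitrate, x3 = kg of rock phosphate.
Minimize 0.56x1 + 1.39x2 + 0.28x3 s.t.:
  0.44x2 ≥ 0.76   (potassium (K₂O))
  0.47x1 + 0.3x3 ≥ 0.75   (phosphorus (P₂O₅))
  x1, x2, x3 ≥ 0.
At the optimum only potassium nitrate, rock phosphate are positive (triple superphosphate = 0). There the potassium (K₂O) and phosphorus (P₂O₅) constraints are tight.
Optimal quantities: potassium nitrate = 1.727 kg, rock phosphate = 2.5 kg.
Cost = 1.39·1.727 + 0.28·2.5 = 3.1005.

$3.10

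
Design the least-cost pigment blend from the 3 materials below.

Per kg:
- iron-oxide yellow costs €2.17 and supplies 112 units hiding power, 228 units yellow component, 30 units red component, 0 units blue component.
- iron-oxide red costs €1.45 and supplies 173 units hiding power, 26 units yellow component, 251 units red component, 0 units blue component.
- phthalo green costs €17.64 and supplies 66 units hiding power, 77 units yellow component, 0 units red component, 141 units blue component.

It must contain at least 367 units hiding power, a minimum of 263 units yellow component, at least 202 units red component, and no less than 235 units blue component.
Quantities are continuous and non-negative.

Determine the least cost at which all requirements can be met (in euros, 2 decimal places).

€32.11

This is a linear program. Let x1 = kg of iron-oxide yellow, x2 = kg of iron-oxide red, x3 = kg of phthalo green.
Minimise 2.17x1 + 1.45x2 + 17.64x3 s.t.:
  112x1 + 173x2 + 66x3 ≥ 367   (hiding power)
  228x1 + 26x2 + 77x3 ≥ 263   (yellow component)
  30x1 + 251x2 ≥ 202   (red component)
  141x3 ≥ 235   (blue component)
  x1, x2, x3 ≥ 0.
All 3 inputs are positive at the optimum. There the hiding power, yellow component, blue component constraints are tight.
Optimal quantities: iron-oxide yellow = 0.45482 kg, iron-oxide red = 1.1911 kg, phthalo green = 1.6667 kg.
Hence cost = 2.17·0.45482 + 1.45·1.1911 + 17.64·1.6667 = €32.1146.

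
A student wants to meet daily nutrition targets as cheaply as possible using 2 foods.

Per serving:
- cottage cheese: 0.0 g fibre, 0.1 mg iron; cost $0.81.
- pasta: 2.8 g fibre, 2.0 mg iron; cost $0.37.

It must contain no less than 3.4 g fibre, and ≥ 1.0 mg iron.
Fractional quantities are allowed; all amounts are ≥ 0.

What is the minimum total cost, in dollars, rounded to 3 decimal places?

Treat it as an LP. Let x1 = servings of cottage cheese, x2 = servings of pasta.
Minimize 0.81x1 + 0.37x2 s.t.:
  2.8x2 ≥ 3.4   (fibre)
  0.1x1 + 2x2 ≥ 1   (iron)
  x1, x2 ≥ 0.
The optimal basis is {pasta}; cottage cheese drops out. Binding constraint: fibre.
Solving gives x2 = 1.214.
Hence cost = 0.37·1.214 = $0.44918.

$0.449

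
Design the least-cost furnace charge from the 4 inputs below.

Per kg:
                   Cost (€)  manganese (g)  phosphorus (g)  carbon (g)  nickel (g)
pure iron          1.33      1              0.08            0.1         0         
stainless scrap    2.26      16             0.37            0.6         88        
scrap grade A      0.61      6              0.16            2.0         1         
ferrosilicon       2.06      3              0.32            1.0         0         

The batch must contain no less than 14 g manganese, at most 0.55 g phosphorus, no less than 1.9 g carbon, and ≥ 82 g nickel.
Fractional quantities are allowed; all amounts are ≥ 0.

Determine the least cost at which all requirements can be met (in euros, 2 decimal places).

€2.50

Let x1 = kg of pure iron, x2 = kg of stainless scrap, x3 = kg of scrap grade A, x4 = kg of ferrosilicon.
Minimise 1.33x1 + 2.26x2 + 0.61x3 + 2.06x4 subject to:
  1x1 + 16x2 + 6x3 + 3x4 ≥ 14   (manganese)
  0.08x1 + 0.37x2 + 0.16x3 + 0.32x4 ≤ 0.55   (phosphorus)
  0.1x1 + 0.6x2 + 2x3 + 1x4 ≥ 1.9   (carbon)
  88x2 + 1x3 ≥ 82   (nickel)
  x1, x2, x3, x4 ≥ 0.
The cheapest feasible vertex uses only stainless scrap, scrap grade A; pure iron, ferrosilicon are not used. The carbon and nickel requirements are met with equality.
So stainless scrap = 0.9242 kg, scrap grade A = 0.6727 kg.
Total cost: 2.26·0.9242 + 0.61·0.6727 = 2.4990.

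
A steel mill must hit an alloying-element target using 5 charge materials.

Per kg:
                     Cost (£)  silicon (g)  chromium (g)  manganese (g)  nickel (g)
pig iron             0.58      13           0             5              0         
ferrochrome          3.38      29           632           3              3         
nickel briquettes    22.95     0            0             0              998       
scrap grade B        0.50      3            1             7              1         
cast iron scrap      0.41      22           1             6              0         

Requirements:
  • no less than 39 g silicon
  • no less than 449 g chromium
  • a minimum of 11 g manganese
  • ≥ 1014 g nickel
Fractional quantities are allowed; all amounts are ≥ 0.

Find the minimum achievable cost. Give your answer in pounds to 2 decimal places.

This is a linear program. Let x1 = kg of pig iron, x2 = kg of ferrochrome, x3 = kg of nickel briquettes, x4 = kg of scrap grade B, x5 = kg of cast iron scrap.
min 0.58x1 + 3.38x2 + 22.95x3 + 0.5x4 + 0.41x5 with:
  13x1 + 29x2 + 3x4 + 22x5 ≥ 39   (silicon)
  632x2 + 1x4 + 1x5 ≥ 449   (chromium)
  5x1 + 3x2 + 7x4 + 6x5 ≥ 11   (manganese)
  3x2 + 998x3 + 1x4 ≥ 1014   (nickel)
  x1, x2, x3, x4, x5 ≥ 0.
At the optimum only ferrochrome, nickel briquettes, scrap grade B, cast iron scrap are positive (pig iron = 0). Binding constraints: silicon, chromium, manganese, nickel.
That vertex is x2 = 0.70827, x3 = 1.0133, x4 = 0.62127, x5 = 0.75438.
Hence cost = 3.38·0.70827 + 22.95·1.0133 + 0.5·0.62127 + 0.41·0.75438 = £26.2691.

£26.27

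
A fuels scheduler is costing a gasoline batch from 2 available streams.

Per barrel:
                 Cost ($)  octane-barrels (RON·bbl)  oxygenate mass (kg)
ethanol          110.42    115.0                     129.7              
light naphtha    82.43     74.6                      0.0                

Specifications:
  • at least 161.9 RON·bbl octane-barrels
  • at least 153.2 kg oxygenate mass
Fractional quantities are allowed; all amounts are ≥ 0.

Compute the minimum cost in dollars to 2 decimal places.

Let x1 = barrels of ethanol, x2 = barrels of light naphtha.
min 110.42x1 + 82.43x2 subject to:
  115x1 + 74.6x2 ≥ 161.9   (octane-barrels)
  129.7x1 ≥ 153.2   (oxygenate mass)
  x1, x2 ≥ 0.
The optimal basis is {ethanol}; light naphtha drops out. Binding constraint: octane-barrels.
That vertex is x1 = 1.4078.
Cost = 110.42·1.4078 = 155.4493.

$155.45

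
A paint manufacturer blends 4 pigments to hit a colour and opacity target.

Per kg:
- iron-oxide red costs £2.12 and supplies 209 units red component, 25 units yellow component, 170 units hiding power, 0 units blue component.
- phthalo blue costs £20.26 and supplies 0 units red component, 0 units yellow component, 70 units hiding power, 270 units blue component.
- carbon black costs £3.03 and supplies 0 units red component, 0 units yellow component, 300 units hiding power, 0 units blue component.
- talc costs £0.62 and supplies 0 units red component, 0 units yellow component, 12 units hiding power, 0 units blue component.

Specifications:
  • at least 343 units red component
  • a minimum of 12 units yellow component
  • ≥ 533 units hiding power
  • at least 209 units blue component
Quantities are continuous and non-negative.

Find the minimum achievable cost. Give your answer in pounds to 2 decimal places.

Treat it as an LP. Let x1 = kg of iron-oxide red, x2 = kg of phthalo blue, x3 = kg of carbon black, x4 = kg of talc.
Minimize 2.12x1 + 20.26x2 + 3.03x3 + 0.62x4 subject to:
  209x1 ≥ 343   (red component)
  25x1 ≥ 12   (yellow component)
  170x1 + 70x2 + 300x3 + 12x4 ≥ 533   (hiding power)
  270x2 ≥ 209   (blue component)
  x1, x2, x3, x4 ≥ 0.
The cheapest feasible vertex uses only iron-oxide red, phthalo blue, carbon black; talc is not used. Binding constraints: red component, hiding power, blue component.
That vertex is x1 = 1.641, x2 = 0.7741, x3 = 0.6661.
Objective = 2.12·1.641 + 20.26·0.7741 + 3.03·0.6661 = 21.1805.

£21.18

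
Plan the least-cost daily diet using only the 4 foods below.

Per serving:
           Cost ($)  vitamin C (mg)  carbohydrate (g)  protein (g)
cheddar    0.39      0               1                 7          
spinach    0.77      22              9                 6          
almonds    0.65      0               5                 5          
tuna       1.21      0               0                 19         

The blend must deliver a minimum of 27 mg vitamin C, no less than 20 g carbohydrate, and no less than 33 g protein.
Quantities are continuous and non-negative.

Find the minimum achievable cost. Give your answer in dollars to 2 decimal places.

Set it up as a linear program. Let x1 = servings of cheddar, x2 = servings of spinach, x3 = servings of almonds, x4 = servings of tuna.
Minimise 0.39x1 + 0.77x2 + 0.65x3 + 1.21x4 with:
  22x2 ≥ 27   (vitamin C)
  1x1 + 9x2 + 5x3 ≥ 20   (carbohydrate)
  7x1 + 6x2 + 5x3 + 19x4 ≥ 33   (protein)
  x1, x2, x3, x4 ≥ 0.
The minimum-cost mix takes nothing from almonds, tuna — only cheddar, spinach. There the carbohydrate and protein constraints are tight.
Optimal quantities: cheddar = 3.105 servings, spinach = 1.877 servings.
Objective = 0.39·3.105 + 0.77·1.877 = 2.6562.

$2.66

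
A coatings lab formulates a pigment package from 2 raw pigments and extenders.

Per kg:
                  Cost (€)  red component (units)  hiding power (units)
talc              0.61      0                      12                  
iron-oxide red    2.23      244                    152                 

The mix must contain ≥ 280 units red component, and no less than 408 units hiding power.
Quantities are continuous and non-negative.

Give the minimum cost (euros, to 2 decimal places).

€5.99

Let x1 = kg of talc, x2 = kg of iron-oxide red.
Minimise 0.61x1 + 2.23x2 subject to:
  244x2 ≥ 280   (red component)
  12x1 + 152x2 ≥ 408   (hiding power)
  x1, x2 ≥ 0.
The optimal basis is {iron-oxide red}; talc drops out. There the hiding power constraint is tight.
So iron-oxide red = 2.684 kg.
Cost = 2.23·2.684 = 5.9853.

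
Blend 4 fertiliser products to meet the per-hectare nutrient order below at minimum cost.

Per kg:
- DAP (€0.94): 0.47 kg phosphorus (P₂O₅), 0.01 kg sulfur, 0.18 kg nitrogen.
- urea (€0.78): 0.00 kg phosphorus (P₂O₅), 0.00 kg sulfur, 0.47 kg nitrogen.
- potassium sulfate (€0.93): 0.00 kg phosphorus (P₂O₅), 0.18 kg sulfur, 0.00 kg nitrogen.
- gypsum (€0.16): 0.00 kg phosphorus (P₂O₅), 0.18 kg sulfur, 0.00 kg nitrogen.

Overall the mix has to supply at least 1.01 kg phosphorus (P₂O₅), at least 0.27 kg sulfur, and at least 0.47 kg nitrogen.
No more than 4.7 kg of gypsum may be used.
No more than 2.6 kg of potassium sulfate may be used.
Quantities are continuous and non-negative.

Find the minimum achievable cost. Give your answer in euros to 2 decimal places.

€2.38

Let x1 = kg of DAP, x2 = kg of urea, x3 = kg of potassium sulfate, x4 = kg of gypsum.
Minimize 0.94x1 + 0.78x2 + 0.93x3 + 0.16x4 subject to:
  0.47x1 ≥ 1.01   (phosphorus (P₂O₅))
  0.01x1 + 0.18x3 + 0.18x4 ≥ 0.27   (sulfur)
  0.18x1 + 0.47x2 ≥ 0.47   (nitrogen)
  x4 ≤ 4.7
  x3 ≤ 2.6
  x1, x2, x3, x4 ≥ 0.
The cheapest feasible vertex uses only DAP, urea, gypsum; potassium sulfate is not used. There the phosphorus (P₂O₅), sulfur, nitrogen constraints are tight.
Optimal quantities: DAP = 2.149 kg, urea = 0.177 kg, gypsum = 1.381 kg.
Hence cost = 0.94·2.149 + 0.78·0.177 + 0.16·1.381 = €2.3791.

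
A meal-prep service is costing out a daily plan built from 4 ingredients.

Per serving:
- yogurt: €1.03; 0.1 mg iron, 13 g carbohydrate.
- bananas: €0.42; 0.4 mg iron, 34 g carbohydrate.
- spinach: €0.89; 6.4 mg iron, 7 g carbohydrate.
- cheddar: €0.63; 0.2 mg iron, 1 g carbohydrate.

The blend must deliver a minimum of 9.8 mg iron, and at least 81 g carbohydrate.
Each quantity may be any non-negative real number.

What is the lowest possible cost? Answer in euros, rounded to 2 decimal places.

€2.13

Treat it as an LP. Let x1 = servings of yogurt, x2 = servings of bananas, x3 = servings of spinach, x4 = servings of cheddar.
min 1.03x1 + 0.42x2 + 0.89x3 + 0.63x4 subject to:
  0.1x1 + 0.4x2 + 6.4x3 + 0.2x4 ≥ 9.8   (iron)
  13x1 + 34x2 + 7x3 + 1x4 ≥ 81   (carbohydrate)
  x1, x2, x3, x4 ≥ 0.
At the optimum only bananas, spinach are positive (yogurt, cheddar = 0). Binding constraints: iron and carbohydrate.
So bananas = 2.094 servings, spinach = 1.4 servings.
Hence cost = 0.42·2.094 + 0.89·1.4 = €2.1255.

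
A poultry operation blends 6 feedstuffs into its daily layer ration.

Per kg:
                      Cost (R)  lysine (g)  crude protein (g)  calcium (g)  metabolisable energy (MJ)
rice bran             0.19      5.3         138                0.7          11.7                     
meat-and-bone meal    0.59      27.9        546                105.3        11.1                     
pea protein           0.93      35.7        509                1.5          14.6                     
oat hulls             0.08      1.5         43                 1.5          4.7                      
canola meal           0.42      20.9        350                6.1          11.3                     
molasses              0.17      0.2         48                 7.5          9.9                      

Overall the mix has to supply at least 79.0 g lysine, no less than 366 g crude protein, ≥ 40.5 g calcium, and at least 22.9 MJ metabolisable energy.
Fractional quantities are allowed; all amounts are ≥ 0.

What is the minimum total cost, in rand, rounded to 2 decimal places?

Let x1 = kg of rice bran, x2 = kg of meat-and-bone meal, x3 = kg of pea protein, x4 = kg of oat hulls, x5 = kg of canola meal, x6 = kg of molasses.
min 0.19x1 + 0.59x2 + 0.93x3 + 0.08x4 + 0.42x5 + 0.17x6 subject to:
  5.3x1 + 27.9x2 + 35.7x3 + 1.5x4 + 20.9x5 + 0.2x6 ≥ 79   (lysine)
  138x1 + 546x2 + 509x3 + 43x4 + 350x5 + 48x6 ≥ 366   (crude protein)
  0.7x1 + 105.3x2 + 1.5x3 + 1.5x4 + 6.1x5 + 7.5x6 ≥ 40.5   (calcium)
  11.7x1 + 11.1x2 + 14.6x3 + 4.7x4 + 11.3x5 + 9.9x6 ≥ 22.9   (metabolisable energy)
  x1, x2, x3, x4, x5, x6 ≥ 0.
The cheapest feasible vertex uses only meat-and-bone meal, canola meal; rice bran, pea protein, oat hulls, molasses are not used. The lysine and calcium requirements are met with equality.
Optimal quantities: meat-and-bone meal = 0.1795 kg, canola meal = 3.54 kg.
Hence cost = 0.59·0.1795 + 0.42·3.54 = R1.5927.

R1.59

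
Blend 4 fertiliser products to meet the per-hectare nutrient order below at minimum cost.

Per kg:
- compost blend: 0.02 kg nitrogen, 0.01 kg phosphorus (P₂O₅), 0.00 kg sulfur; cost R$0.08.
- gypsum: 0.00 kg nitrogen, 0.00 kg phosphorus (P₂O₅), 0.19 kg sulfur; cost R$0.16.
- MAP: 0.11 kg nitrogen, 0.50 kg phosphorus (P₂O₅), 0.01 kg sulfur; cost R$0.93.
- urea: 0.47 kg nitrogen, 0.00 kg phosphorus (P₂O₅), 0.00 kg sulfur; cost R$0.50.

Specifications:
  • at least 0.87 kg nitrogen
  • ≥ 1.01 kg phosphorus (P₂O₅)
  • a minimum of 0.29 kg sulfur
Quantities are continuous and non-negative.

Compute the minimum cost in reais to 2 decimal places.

Let x1 = kg of compost blend, x2 = kg of gypsum, x3 = kg of MAP, x4 = kg of urea.
Minimise 0.08x1 + 0.16x2 + 0.93x3 + 0.5x4 s.t.:
  0.02x1 + 0.11x3 + 0.47x4 ≥ 0.87   (nitrogen)
  0.01x1 + 0.5x3 ≥ 1.01   (phosphorus (P₂O₅))
  0.19x2 + 0.01x3 ≥ 0.29   (sulfur)
  x1, x2, x3, x4 ≥ 0.
The optimal basis is {gypsum, MAP, urea}; compost blend drops out. Binding constraints: nitrogen, phosphorus (P₂O₅), sulfur.
Optimal quantities: gypsum = 1.42 kg, MAP = 2.02 kg, urea = 1.378 kg.
Total cost: 0.16·1.42 + 0.93·2.02 + 0.5·1.378 = 2.7948.

R$2.79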